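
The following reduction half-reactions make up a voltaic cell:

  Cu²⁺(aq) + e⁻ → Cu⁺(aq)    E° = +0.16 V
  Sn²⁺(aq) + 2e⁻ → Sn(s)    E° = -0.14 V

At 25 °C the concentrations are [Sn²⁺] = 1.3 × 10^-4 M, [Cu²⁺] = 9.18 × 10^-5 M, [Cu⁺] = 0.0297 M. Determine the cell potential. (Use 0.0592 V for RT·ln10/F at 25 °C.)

0.266 V

The Cu²⁺/Cu⁺ couple has the higher reduction potential and acts as the cathode, so E°_cell = +0.16 − (-0.14) = 0.30 V.
Balancing electrons gives n = 2; the reaction quotient is Q = [Sn²⁺]·[Cu⁺]^2/[Cu²⁺]^2 = 13.6.
At 25 °C, E = E° − (0.0592/n) log Q = 0.30 − (0.0592/2)(1.134) = 0.300 − 0.034 = 0.266 V.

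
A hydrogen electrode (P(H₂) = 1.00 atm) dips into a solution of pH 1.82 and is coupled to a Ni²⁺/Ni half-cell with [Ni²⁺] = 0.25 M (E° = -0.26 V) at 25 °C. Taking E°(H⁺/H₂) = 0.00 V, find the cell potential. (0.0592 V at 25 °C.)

The hydrogen couple is the cathode, so E°_cell = 0.26 V; n = 2.
[H⁺] = 10^(−1.82) = 0.015 M, and Q = [Ni²⁺]·P(H₂) / [H⁺]^2 = 1090.
E = E° − (0.0592/2) log Q = 0.26 − (0.0592/2)(3.038) = 0.170 V.

0.17 V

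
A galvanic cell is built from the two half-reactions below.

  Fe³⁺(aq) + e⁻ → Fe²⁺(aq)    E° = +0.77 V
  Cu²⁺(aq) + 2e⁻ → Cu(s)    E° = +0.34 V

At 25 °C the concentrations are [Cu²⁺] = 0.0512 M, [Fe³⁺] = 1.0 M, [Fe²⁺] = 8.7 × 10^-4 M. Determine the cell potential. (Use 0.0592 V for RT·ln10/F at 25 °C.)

The Fe³⁺/Fe²⁺ couple has the higher reduction potential and acts as the cathode, so E°_cell = +0.77 − (+0.34) = 0.43 V.
Balancing electrons gives n = 2; the reaction quotient is Q = [Cu²⁺]·[Fe²⁺]^2/[Fe³⁺]^2 = 3.88 × 10^-8.
At 25 °C, E = E° − (0.0592/n) log Q = 0.43 − (0.0592/2)(-7.412) = 0.430 + 0.219 = 0.649 V.

0.649 V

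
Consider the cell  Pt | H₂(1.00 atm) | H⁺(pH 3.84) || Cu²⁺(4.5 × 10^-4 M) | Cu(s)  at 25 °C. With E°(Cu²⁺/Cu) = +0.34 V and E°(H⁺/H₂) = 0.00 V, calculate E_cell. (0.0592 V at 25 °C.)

0.47 V

The Cu²⁺/Cu couple is the cathode, so E°_cell = 0.34 V; n = 2.
[H⁺] = 10^(−3.84) = 1.4 × 10^-4 M, and Q = [H⁺]^2 / ([Cu²⁺]·P(H₂)) = 4.64 × 10^-5.
E = E° − (0.0592/2) log Q = 0.34 − (0.0592/2)(-4.333) = 0.468 V.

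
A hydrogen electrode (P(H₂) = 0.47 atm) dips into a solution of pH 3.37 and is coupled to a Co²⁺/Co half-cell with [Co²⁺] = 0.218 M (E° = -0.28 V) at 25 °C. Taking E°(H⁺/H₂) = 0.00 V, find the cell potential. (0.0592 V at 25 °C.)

The hydrogen couple is the cathode, so E°_cell = 0.28 V; n = 2.
[H⁺] = 10^(−3.37) = 4.3 × 10^-4 M, and Q = [Co²⁺]·P(H₂) / [H⁺]^2 = 5.63 × 10^5.
E = E° − (0.0592/2) log Q = 0.28 − (0.0592/2)(5.751) = 0.110 V.

0.11 V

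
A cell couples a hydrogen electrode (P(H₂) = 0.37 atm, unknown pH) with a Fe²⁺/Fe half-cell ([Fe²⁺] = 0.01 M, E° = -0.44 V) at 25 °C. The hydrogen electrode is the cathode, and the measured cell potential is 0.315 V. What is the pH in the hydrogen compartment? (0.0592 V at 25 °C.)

E°_cell = 0.44 V and n = 2.
log Q = n(E° − E)/0.0592 = 2×(0.44 − 0.315)/0.0592 = 4.223.
With Q = [Fe²⁺]·P(H₂) / [H⁺]^2, solving for [H⁺] gives log[H⁺] = -3.327, so pH = 3.33.

pH = 3.33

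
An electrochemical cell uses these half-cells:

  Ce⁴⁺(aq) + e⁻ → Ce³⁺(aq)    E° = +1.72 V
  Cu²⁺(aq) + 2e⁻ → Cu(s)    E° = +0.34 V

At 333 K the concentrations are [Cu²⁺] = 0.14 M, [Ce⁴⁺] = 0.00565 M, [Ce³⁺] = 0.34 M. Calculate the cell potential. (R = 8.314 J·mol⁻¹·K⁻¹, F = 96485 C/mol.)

1.29 V

The Ce⁴⁺/Ce³⁺ couple has the higher reduction potential and acts as the cathode, so E°_cell = +1.72 − (+0.34) = 1.38 V.
Balancing electrons gives n = 2; the reaction quotient is Q = [Cu²⁺]·[Ce³⁺]^2/[Ce⁴⁺]^2 = 507.
E = E° − (RT/nF) ln Q = 1.38 − (8.314×333)/(2×96485) × (6.228) = 1.380 − 0.089 = 1.291 V.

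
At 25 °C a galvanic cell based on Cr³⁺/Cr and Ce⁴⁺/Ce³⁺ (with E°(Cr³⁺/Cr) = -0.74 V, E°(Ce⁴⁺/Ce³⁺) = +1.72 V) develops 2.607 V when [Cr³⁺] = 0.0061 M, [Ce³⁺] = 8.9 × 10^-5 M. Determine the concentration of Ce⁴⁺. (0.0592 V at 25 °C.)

0.0049 M

From the Nernst equation, log Q = n(E° − E)/0.0592 = 3(2.46 − 2.607)/0.0592 = -7.449, so Q = 3.55 × 10^-8.
With Q = [Cr³⁺]·[Ce³⁺]^3/[Ce⁴⁺]^3 and the known concentrations, [Ce⁴⁺]^3 in the denominator gives [Ce⁴⁺] = 0.0049 M.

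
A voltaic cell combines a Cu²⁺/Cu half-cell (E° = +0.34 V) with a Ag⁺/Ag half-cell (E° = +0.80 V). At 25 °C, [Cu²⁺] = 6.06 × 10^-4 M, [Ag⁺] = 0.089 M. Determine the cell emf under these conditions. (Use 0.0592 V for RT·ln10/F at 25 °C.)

The Ag⁺/Ag couple has the higher reduction potential and acts as the cathode, so E°_cell = +0.80 − (+0.34) = 0.46 V.
Balancing electrons gives n = 2; the reaction quotient is Q = [Cu²⁺]/[Ag⁺]^2 = 0.0765.
At 25 °C, E = E° − (0.0592/n) log Q = 0.46 − (0.0592/2)(-1.116) = 0.460 + 0.033 = 0.493 V.

0.493 V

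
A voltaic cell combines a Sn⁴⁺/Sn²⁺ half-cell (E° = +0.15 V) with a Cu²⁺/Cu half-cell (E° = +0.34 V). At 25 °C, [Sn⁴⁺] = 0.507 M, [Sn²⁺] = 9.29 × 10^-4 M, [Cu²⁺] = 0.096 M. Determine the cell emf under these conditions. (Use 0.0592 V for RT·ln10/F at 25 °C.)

The Cu²⁺/Cu couple has the higher reduction potential and acts as the cathode, so E°_cell = +0.34 − (+0.15) = 0.19 V.
Balancing electrons gives n = 2; the reaction quotient is Q = [Sn⁴⁺]/([Sn²⁺]·[Cu²⁺]) = 5680.
At 25 °C, E = E° − (0.0592/n) log Q = 0.19 − (0.0592/2)(3.755) = 0.190 − 0.111 = 0.079 V.

0.079 V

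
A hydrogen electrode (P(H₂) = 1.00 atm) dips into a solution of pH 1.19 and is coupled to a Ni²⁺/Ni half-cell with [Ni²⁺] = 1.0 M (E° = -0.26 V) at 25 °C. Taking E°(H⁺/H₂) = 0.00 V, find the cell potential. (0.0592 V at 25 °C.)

0.19 V

The hydrogen couple is the cathode, so E°_cell = 0.26 V; n = 2.
[H⁺] = 10^(−1.19) = 0.065 M, and Q = [Ni²⁺]·P(H₂) / [H⁺]^2 = 240.
E = E° − (0.0592/2) log Q = 0.26 − (0.0592/2)(2.380) = 0.190 V.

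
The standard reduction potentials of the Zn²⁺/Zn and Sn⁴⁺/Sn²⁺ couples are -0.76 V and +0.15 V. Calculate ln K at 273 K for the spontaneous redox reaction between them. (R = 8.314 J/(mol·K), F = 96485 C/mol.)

ln K = 77.4

E°_cell = +0.15 − (-0.76) = 0.91 V, with n = 2 electrons transferred.
At equilibrium E = 0, so the Nernst equation gives ln K = nFE°/RT = (2)(96485)(0.91)/((8.314)(273)) = 77.37.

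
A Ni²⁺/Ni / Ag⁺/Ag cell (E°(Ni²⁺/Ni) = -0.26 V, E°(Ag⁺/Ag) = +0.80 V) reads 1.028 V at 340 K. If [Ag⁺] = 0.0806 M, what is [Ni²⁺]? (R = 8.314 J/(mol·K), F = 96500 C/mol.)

From the Nernst equation, ln Q = nF(E° − E)/RT = 2×96500×(1.06 − 1.028)/(8.314×340) = 2.185, so Q = 8.89.
With Q = [Ni²⁺]/[Ag⁺]^2 and the known concentrations, [Ni²⁺] in the numerator gives [Ni²⁺] = 0.058 M.

0.058 M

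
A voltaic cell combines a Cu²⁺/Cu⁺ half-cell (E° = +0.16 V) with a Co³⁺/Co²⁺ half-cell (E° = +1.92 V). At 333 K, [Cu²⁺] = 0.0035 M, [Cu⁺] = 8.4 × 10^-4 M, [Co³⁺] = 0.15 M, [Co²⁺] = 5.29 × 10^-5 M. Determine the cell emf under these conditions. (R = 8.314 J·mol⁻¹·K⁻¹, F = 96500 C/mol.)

The Co³⁺/Co²⁺ couple has the higher reduction potential and acts as the cathode, so E°_cell = +1.92 − (+0.16) = 1.76 V.
Balancing electrons gives n = 1; the reaction quotient is Q = [Cu²⁺]·[Co²⁺]/([Cu⁺]·[Co³⁺]) = 0.00147.
E = E° − (RT/nF) ln Q = 1.76 − (8.314×333)/(1×96500) × (-6.523) = 1.760 + 0.187 = 1.947 V.

1.95 V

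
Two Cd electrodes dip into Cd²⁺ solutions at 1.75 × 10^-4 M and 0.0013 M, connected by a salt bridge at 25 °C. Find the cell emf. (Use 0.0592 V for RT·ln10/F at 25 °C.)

0.026 V

Both half-cells are Cd²⁺/Cd, so E°_cell = 0. The concentrated side is the cathode; the cell reaction moves Cd²⁺ from high to low concentration with n = 2.
Q = [Cd²⁺]_dilute/[Cd²⁺]_conc = 1.75 × 10^-4/0.0013 = 0.135.
E = 0 − (0.0592/2) log Q = −(0.0592/2)(-0.871) = 0.0258 V.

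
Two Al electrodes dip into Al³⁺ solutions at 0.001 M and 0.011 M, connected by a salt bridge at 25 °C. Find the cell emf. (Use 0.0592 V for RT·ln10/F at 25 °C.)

Both half-cells are Al³⁺/Al, so E°_cell = 0. The concentrated side is the cathode; the cell reaction moves Al³⁺ from high to low concentration with n = 3.
Q = [Al³⁺]_dilute/[Al³⁺]_conc = 0.001/0.011 = 0.0909.
E = 0 − (0.0592/3) log Q = −(0.0592/3)(-1.041) = 0.0205 V.

0.021 V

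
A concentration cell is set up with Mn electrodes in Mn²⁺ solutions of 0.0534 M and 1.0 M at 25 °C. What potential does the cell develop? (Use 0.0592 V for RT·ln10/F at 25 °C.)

0.038 V

Both half-cells are Mn²⁺/Mn, so E°_cell = 0. The concentrated side is the cathode; the cell reaction moves Mn²⁺ from high to low concentration with n = 2.
Q = [Mn²⁺]_dilute/[Mn²⁺]_conc = 0.0534/1.0 = 0.0534.
E = 0 − (0.0592/2) log Q = −(0.0592/2)(-1.272) = 0.0377 V.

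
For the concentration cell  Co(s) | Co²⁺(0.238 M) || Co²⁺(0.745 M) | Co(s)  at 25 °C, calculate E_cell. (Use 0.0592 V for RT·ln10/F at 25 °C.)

Both half-cells are Co²⁺/Co, so E°_cell = 0. The concentrated side is the cathode; the cell reaction moves Co²⁺ from high to low concentration with n = 2.
Q = [Co²⁺]_dilute/[Co²⁺]_conc = 0.238/0.745 = 0.319.
E = 0 − (0.0592/2) log Q = −(0.0592/2)(-0.496) = 0.0147 V.

0.015 V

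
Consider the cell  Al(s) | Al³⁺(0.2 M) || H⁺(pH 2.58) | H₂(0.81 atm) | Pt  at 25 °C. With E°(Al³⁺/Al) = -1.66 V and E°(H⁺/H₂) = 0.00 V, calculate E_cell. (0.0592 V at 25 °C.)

1.52 V

The hydrogen couple is the cathode, so E°_cell = 1.66 V; n = 6.
[H⁺] = 10^(−2.58) = 0.0026 M, and Q = [Al³⁺]^2·P(H₂)^3 / [H⁺]^6 = 6.42 × 10^13.
E = E° − (0.0592/6) log Q = 1.66 − (0.0592/6)(13.808) = 1.524 V.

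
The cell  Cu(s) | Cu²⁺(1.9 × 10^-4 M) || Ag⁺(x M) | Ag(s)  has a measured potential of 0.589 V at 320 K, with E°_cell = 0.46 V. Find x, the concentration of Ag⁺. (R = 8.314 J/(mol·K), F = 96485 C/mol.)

From the Nernst equation, ln Q = nF(E° − E)/RT = 2×96485×(0.46 − 0.589)/(8.314×320) = -9.357, so Q = 8.64 × 10^-5.
With Q = [Cu²⁺]/[Ag⁺]^2 and the known concentrations, [Ag⁺]^2 in the denominator gives [Ag⁺] = 1.5 M.

1.5 M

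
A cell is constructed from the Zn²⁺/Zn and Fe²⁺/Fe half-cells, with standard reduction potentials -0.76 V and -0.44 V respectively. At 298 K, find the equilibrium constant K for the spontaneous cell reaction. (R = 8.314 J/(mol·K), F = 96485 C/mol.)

E°_cell = -0.44 − (-0.76) = 0.32 V, with n = 2 electrons transferred.
At equilibrium E = 0, so the Nernst equation gives ln K = nFE°/RT = (2)(96485)(0.32)/((8.314)(298)) = 24.92.
K = e^24.92 = 6.7 × 10^10.

6.7 × 10^10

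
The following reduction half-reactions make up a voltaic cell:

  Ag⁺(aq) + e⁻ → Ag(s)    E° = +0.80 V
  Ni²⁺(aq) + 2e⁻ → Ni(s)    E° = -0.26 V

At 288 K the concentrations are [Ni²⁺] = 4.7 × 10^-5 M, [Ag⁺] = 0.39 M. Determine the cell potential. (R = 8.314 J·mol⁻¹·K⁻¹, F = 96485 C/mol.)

1.16 V

The Ag⁺/Ag couple has the higher reduction potential and acts as the cathode, so E°_cell = +0.80 − (-0.26) = 1.06 V.
Balancing electrons gives n = 2; the reaction quotient is Q = [Ni²⁺]/[Ag⁺]^2 = 3.09 × 10^-4.
E = E° − (RT/nF) ln Q = 1.06 − (8.314×288)/(2×96485) × (-8.082) = 1.060 + 0.100 = 1.160 V.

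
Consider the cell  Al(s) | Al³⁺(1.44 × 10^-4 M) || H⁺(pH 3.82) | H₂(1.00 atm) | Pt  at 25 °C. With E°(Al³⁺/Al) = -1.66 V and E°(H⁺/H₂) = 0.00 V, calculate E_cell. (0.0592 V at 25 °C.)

1.51 V

The hydrogen couple is the cathode, so E°_cell = 1.66 V; n = 6.
[H⁺] = 10^(−3.82) = 1.5 × 10^-4 M, and Q = [Al³⁺]^2·P(H₂)^3 / [H⁺]^6 = 1.72 × 10^15.
E = E° − (0.0592/6) log Q = 1.66 − (0.0592/6)(15.237) = 1.510 V.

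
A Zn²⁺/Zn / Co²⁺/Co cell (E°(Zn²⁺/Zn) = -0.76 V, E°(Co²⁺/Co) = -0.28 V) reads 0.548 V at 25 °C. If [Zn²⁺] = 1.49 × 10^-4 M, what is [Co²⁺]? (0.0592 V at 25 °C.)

From the Nernst equation, log Q = n(E° − E)/0.0592 = 2(0.48 − 0.548)/0.0592 = -2.297, so Q = 0.00504.
With Q = [Zn²⁺]/[Co²⁺] and the known concentrations, [Co²⁺] in the denominator gives [Co²⁺] = 0.03 M.

0.03 M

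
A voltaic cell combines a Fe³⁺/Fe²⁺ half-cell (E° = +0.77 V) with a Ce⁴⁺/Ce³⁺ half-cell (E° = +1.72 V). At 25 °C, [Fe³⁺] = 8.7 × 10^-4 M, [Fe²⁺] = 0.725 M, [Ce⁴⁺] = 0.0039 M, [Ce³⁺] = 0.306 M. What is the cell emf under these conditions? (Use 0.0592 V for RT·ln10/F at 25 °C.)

1.01 V

The Ce⁴⁺/Ce³⁺ couple has the higher reduction potential and acts as the cathode, so E°_cell = +1.72 − (+0.77) = 0.95 V.
Balancing electrons gives n = 1; the reaction quotient is Q = [Fe³⁺]·[Ce³⁺]/([Fe²⁺]·[Ce⁴⁺]) = 0.0942.
At 25 °C, E = E° − (0.0592/n) log Q = 0.95 − (0.0592/1)(-1.026) = 0.950 + 0.061 = 1.011 V.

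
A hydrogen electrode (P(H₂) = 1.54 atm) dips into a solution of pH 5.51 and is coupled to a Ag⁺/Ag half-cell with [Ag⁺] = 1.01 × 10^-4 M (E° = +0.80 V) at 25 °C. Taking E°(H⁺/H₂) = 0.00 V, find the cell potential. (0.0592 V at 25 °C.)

The Ag⁺/Ag couple is the cathode, so E°_cell = 0.80 V; n = 2.
[H⁺] = 10^(−5.51) = 3.1 × 10^-6 M, and Q = [H⁺]^2 / ([Ag⁺]^2·P(H₂)) = 6.08 × 10^-4.
E = E° − (0.0592/2) log Q = 0.80 − (0.0592/2)(-3.216) = 0.895 V.

0.90 V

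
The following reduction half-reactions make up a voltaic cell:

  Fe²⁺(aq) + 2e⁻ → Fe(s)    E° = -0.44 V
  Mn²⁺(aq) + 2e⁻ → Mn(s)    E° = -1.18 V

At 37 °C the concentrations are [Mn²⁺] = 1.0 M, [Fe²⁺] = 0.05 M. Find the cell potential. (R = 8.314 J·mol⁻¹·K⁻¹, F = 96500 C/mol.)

0.700 V

The Fe²⁺/Fe couple has the higher reduction potential and acts as the cathode, so E°_cell = -0.44 − (-1.18) = 0.74 V.
Balancing electrons gives n = 2; the reaction quotient is Q = [Mn²⁺]/[Fe²⁺] = 20.0.
E = E° − (RT/nF) ln Q = 0.74 − (8.314×310)/(2×96500) × (2.996) = 0.740 − 0.040 = 0.700 V.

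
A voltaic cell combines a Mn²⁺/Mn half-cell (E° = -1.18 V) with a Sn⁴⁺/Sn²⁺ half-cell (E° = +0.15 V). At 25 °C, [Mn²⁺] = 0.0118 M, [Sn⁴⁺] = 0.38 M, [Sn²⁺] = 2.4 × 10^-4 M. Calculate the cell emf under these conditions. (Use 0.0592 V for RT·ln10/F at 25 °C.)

The Sn⁴⁺/Sn²⁺ couple has the higher reduction potential and acts as the cathode, so E°_cell = +0.15 − (-1.18) = 1.33 V.
Balancing electrons gives n = 2; the reaction quotient is Q = [Mn²⁺]·[Sn²⁺]/[Sn⁴⁺] = 7.45 × 10^-6.
At 25 °C, E = E° − (0.0592/n) log Q = 1.33 − (0.0592/2)(-5.128) = 1.330 + 0.152 = 1.482 V.

1.48 V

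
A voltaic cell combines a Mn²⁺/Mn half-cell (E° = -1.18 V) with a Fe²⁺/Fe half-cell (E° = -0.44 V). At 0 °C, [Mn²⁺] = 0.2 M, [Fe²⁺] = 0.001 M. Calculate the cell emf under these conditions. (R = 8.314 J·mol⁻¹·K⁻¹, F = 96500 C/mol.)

0.678 V

The Fe²⁺/Fe couple has the higher reduction potential and acts as the cathode, so E°_cell = -0.44 − (-1.18) = 0.74 V.
Balancing electrons gives n = 2; the reaction quotient is Q = [Mn²⁺]/[Fe²⁺] = 200.
E = E° − (RT/nF) ln Q = 0.74 − (8.314×273)/(2×96500) × (5.298) = 0.740 − 0.062 = 0.678 V.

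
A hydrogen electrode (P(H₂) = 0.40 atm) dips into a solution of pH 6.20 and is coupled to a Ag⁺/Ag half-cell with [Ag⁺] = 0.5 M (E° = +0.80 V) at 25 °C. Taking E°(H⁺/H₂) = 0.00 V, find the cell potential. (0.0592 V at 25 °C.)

1.14 V

The Ag⁺/Ag couple is the cathode, so E°_cell = 0.80 V; n = 2.
[H⁺] = 10^(−6.20) = 6.3 × 10^-7 M, and Q = [H⁺]^2 / ([Ag⁺]^2·P(H₂)) = 3.98 × 10^-12.
E = E° − (0.0592/2) log Q = 0.80 − (0.0592/2)(-11.400) = 1.137 V.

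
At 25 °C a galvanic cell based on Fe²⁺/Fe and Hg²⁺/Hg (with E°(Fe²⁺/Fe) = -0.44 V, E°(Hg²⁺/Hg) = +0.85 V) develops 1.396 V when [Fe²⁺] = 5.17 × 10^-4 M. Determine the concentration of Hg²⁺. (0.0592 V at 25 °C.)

2.0 M

From the Nernst equation, log Q = n(E° − E)/0.0592 = 2(1.29 − 1.396)/0.0592 = -3.581, so Q = 2.62 × 10^-4.
With Q = [Fe²⁺]/[Hg²⁺] and the known concentrations, [Hg²⁺] in the denominator gives [Hg²⁺] = 2.0 M.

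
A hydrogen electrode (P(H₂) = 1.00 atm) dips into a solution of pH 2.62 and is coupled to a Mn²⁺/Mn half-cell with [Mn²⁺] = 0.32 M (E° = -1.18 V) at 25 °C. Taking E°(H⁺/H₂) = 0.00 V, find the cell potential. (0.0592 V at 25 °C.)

1.04 V

The hydrogen couple is the cathode, so E°_cell = 1.18 V; n = 2.
[H⁺] = 10^(−2.62) = 0.0024 M, and Q = [Mn²⁺]·P(H₂) / [H⁺]^2 = 5.56 × 10^4.
E = E° − (0.0592/2) log Q = 1.18 − (0.0592/2)(4.745) = 1.040 V.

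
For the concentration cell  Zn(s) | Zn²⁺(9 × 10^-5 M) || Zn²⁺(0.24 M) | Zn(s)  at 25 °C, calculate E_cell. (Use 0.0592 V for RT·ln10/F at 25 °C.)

Both half-cells are Zn²⁺/Zn, so E°_cell = 0. The concentrated side is the cathode; the cell reaction moves Zn²⁺ from high to low concentration with n = 2.
Q = [Zn²⁺]_dilute/[Zn²⁺]_conc = 9 × 10^-5/0.24 = 3.75 × 10^-4.
E = 0 − (0.0592/2) log Q = −(0.0592/2)(-3.426) = 0.1014 V.

0.10 V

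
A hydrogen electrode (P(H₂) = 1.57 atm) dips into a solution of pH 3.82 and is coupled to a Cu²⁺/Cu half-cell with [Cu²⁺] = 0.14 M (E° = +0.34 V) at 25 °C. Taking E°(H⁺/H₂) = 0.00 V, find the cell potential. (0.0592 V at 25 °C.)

The Cu²⁺/Cu couple is the cathode, so E°_cell = 0.34 V; n = 2.
[H⁺] = 10^(−3.82) = 1.5 × 10^-4 M, and Q = [H⁺]^2 / ([Cu²⁺]·P(H₂)) = 1.04 × 10^-7.
E = E° − (0.0592/2) log Q = 0.34 − (0.0592/2)(-6.982) = 0.547 V.

0.55 V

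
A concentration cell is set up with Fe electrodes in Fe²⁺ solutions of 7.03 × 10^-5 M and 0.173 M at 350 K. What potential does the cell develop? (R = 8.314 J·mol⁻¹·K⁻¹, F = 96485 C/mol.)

Both half-cells are Fe²⁺/Fe, so E°_cell = 0. The concentrated side is the cathode; the cell reaction moves Fe²⁺ from high to low concentration with n = 2.
Q = [Fe²⁺]_dilute/[Fe²⁺]_conc = 7.03 × 10^-5/0.173 = 4.06 × 10^-4.
E = 0 − (RT/nF) ln Q = −((8.314×350)/(2×96485))(-7.808) = 0.1177 V.

0.12 V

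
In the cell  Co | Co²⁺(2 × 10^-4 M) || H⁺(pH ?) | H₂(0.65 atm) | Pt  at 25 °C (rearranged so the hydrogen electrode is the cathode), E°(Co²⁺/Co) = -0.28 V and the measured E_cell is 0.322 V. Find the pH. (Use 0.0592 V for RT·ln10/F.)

E°_cell = 0.28 V and n = 2.
log Q = n(E° − E)/0.0592 = 2×(0.28 − 0.322)/0.0592 = -1.419.
With Q = [Co²⁺]·P(H₂) / [H⁺]^2, solving for [H⁺] gives log[H⁺] = -1.234, so pH = 1.23.

pH = 1.23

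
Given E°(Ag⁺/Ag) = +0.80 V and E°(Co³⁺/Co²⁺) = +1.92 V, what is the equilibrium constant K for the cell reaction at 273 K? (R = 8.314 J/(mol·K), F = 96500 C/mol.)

4.8 × 10^20

E°_cell = +1.92 − (+0.80) = 1.12 V, with n = 1 electron transferred.
At equilibrium E = 0, so the Nernst equation gives ln K = nFE°/RT = (1)(96500)(1.12)/((8.314)(273)) = 47.62.
K = e^47.62 = 4.8 × 10^20.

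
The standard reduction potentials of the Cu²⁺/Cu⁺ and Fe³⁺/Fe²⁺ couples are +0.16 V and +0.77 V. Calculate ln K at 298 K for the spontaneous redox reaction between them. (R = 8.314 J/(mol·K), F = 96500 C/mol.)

E°_cell = +0.77 − (+0.16) = 0.61 V, with n = 1 electron transferred.
At equilibrium E = 0, so the Nernst equation gives ln K = nFE°/RT = (1)(96500)(0.61)/((8.314)(298)) = 23.76.

ln K = 23.8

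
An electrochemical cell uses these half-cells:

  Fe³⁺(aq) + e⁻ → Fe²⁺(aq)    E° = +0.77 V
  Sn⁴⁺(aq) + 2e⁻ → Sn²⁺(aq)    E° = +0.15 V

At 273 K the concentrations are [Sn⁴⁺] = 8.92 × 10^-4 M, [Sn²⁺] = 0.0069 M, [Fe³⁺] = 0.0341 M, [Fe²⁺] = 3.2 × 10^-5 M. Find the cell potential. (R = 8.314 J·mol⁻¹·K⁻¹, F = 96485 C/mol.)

0.808 V

The Fe³⁺/Fe²⁺ couple has the higher reduction potential and acts as the cathode, so E°_cell = +0.77 − (+0.15) = 0.62 V.
Balancing electrons gives n = 2; the reaction quotient is Q = [Sn⁴⁺]·[Fe²⁺]^2/([Sn²⁺]·[Fe³⁺]^2) = 1.14 × 10^-7.
E = E° − (RT/nF) ln Q = 0.62 − (8.314×273)/(2×96485) × (-15.988) = 0.620 + 0.188 = 0.808 V.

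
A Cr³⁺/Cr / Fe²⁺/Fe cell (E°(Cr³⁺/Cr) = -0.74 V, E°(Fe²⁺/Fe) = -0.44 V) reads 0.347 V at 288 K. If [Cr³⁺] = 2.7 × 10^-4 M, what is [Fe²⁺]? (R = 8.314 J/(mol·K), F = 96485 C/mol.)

0.18 M

From the Nernst equation, ln Q = nF(E° − E)/RT = 6×96485×(0.30 − 0.347)/(8.314×288) = -11.363, so Q = 1.16 × 10^-5.
With Q = [Cr³⁺]^2/[Fe²⁺]^3 and the known concentrations, [Fe²⁺]^3 in the denominator gives [Fe²⁺] = 0.18 M.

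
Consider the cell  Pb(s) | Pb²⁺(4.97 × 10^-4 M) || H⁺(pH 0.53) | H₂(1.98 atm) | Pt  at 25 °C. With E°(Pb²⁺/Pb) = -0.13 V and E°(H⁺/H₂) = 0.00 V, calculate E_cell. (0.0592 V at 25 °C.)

0.19 V

The hydrogen couple is the cathode, so E°_cell = 0.13 V; n = 2.
[H⁺] = 10^(−0.53) = 0.30 M, and Q = [Pb²⁺]·P(H₂) / [H⁺]^2 = 0.0113.
E = E° − (0.0592/2) log Q = 0.13 − (0.0592/2)(-1.947) = 0.188 V.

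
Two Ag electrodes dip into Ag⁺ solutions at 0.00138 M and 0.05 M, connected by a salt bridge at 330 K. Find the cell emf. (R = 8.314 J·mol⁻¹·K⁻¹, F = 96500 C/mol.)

0.10 V

Both half-cells are Ag⁺/Ag, so E°_cell = 0. The concentrated side is the cathode; the cell reaction moves Ag⁺ from high to low concentration with n = 1.
Q = [Ag⁺]_dilute/[Ag⁺]_conc = 0.00138/0.05 = 0.0276.
E = 0 − (RT/nF) ln Q = −((8.314×330)/(1×96500))(-3.590) = 0.1021 V.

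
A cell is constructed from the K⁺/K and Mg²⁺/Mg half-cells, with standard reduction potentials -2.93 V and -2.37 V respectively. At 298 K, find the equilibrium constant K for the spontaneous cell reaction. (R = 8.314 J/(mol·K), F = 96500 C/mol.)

8.8 × 10^18

E°_cell = -2.37 − (-2.93) = 0.56 V, with n = 2 electrons transferred.
At equilibrium E = 0, so the Nernst equation gives ln K = nFE°/RT = (2)(96500)(0.56)/((8.314)(298)) = 43.62.
K = e^43.62 = 8.8 × 10^18.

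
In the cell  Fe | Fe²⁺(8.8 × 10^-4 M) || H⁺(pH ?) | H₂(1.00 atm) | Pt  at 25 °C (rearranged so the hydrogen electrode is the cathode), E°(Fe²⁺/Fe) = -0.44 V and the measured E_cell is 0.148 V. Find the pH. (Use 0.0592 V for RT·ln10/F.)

pH = 6.46

E°_cell = 0.44 V and n = 2.
log Q = n(E° − E)/0.0592 = 2×(0.44 − 0.148)/0.0592 = 9.865.
With Q = [Fe²⁺]·P(H₂) / [H⁺]^2, solving for [H⁺] gives log[H⁺] = -6.460, so pH = 6.46.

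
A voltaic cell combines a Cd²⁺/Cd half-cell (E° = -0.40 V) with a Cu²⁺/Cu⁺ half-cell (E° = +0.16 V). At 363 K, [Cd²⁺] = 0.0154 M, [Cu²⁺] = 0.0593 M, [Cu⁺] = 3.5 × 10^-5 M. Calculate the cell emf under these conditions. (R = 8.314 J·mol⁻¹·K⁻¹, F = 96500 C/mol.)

The Cu²⁺/Cu⁺ couple has the higher reduction potential and acts as the cathode, so E°_cell = +0.16 − (-0.40) = 0.56 V.
Balancing electrons gives n = 2; the reaction quotient is Q = [Cd²⁺]·[Cu⁺]^2/[Cu²⁺]^2 = 5.36 × 10^-9.
E = E° − (RT/nF) ln Q = 0.56 − (8.314×363)/(2×96500) × (-19.043) = 0.560 + 0.298 = 0.858 V.

0.858 V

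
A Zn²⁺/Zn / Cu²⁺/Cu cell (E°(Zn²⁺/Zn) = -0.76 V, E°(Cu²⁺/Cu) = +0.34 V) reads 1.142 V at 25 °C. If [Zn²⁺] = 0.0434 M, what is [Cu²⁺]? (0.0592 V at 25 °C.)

From the Nernst equation, log Q = n(E° − E)/0.0592 = 2(1.10 − 1.142)/0.0592 = -1.419, so Q = 0.0381.
With Q = [Zn²⁺]/[Cu²⁺] and the known concentrations, [Cu²⁺] in the denominator gives [Cu²⁺] = 1.1 M.

1.1 M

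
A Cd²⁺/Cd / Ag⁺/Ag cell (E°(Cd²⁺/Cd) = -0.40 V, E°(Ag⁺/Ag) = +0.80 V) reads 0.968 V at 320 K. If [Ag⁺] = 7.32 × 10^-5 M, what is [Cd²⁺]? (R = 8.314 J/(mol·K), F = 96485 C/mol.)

0.11 M

From the Nernst equation, ln Q = nF(E° − E)/RT = 2×96485×(1.20 − 0.968)/(8.314×320) = 16.827, so Q = 2.03 × 10^7.
With Q = [Cd²⁺]/[Ag⁺]^2 and the known concentrations, [Cd²⁺] in the numerator gives [Cd²⁺] = 0.11 M.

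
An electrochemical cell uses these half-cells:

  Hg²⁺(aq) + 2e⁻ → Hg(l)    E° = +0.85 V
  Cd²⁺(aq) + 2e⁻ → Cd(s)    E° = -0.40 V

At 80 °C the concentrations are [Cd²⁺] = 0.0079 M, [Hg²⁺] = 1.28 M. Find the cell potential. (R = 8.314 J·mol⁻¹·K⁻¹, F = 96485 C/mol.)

1.33 V

The Hg²⁺/Hg couple has the higher reduction potential and acts as the cathode, so E°_cell = +0.85 − (-0.40) = 1.25 V.
Balancing electrons gives n = 2; the reaction quotient is Q = [Cd²⁺]/[Hg²⁺] = 0.00617.
E = E° − (RT/nF) ln Q = 1.25 − (8.314×353)/(2×96485) × (-5.088) = 1.250 + 0.077 = 1.327 V.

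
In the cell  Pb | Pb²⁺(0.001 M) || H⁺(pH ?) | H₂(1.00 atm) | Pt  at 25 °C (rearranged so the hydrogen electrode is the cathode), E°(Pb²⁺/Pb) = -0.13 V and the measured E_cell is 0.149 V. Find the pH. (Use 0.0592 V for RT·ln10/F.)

E°_cell = 0.13 V and n = 2.
log Q = n(E° − E)/0.0592 = 2×(0.13 − 0.149)/0.0592 = -0.642.
With Q = [Pb²⁺]·P(H₂) / [H⁺]^2, solving for [H⁺] gives log[H⁺] = -1.179, so pH = 1.18.

pH = 1.18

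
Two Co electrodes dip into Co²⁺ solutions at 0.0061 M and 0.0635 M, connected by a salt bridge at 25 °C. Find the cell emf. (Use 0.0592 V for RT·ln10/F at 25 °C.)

0.030 V

Both half-cells are Co²⁺/Co, so E°_cell = 0. The concentrated side is the cathode; the cell reaction moves Co²⁺ from high to low concentration with n = 2.
Q = [Co²⁺]_dilute/[Co²⁺]_conc = 0.0061/0.0635 = 0.0961.
E = 0 − (0.0592/2) log Q = −(0.0592/2)(-1.017) = 0.0301 V.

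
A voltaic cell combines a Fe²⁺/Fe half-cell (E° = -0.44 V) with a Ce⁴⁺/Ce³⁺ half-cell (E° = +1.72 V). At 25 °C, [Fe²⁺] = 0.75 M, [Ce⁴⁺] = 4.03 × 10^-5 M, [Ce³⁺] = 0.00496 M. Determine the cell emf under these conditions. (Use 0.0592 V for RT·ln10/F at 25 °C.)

The Ce⁴⁺/Ce³⁺ couple has the higher reduction potential and acts as the cathode, so E°_cell = +1.72 − (-0.44) = 2.16 V.
Balancing electrons gives n = 2; the reaction quotient is Q = [Fe²⁺]·[Ce³⁺]^2/[Ce⁴⁺]^2 = 1.14 × 10^4.
At 25 °C, E = E° − (0.0592/n) log Q = 2.16 − (0.0592/2)(4.055) = 2.160 − 0.120 = 2.040 V.

2.04 V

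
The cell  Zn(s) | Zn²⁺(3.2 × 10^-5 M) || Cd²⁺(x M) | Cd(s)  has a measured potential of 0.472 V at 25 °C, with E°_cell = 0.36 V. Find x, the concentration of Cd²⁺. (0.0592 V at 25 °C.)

From the Nernst equation, log Q = n(E° − E)/0.0592 = 2(0.36 − 0.472)/0.0592 = -3.784, so Q = 1.65 × 10^-4.
With Q = [Zn²⁺]/[Cd²⁺] and the known concentrations, [Cd²⁺] in the denominator gives [Cd²⁺] = 0.19 M.

0.19 M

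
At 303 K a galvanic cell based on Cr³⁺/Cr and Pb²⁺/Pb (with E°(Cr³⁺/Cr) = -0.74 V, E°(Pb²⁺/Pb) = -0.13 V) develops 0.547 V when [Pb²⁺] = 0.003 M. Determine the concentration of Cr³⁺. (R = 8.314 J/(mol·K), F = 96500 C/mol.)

From the Nernst equation, ln Q = nF(E° − E)/RT = 6×96500×(0.61 − 0.547)/(8.314×303) = 14.480, so Q = 1.94 × 10^6.
With Q = [Cr³⁺]^2/[Pb²⁺]^3 and the known concentrations, [Cr³⁺]^2 in the numerator gives [Cr³⁺] = 0.23 M.

0.23 M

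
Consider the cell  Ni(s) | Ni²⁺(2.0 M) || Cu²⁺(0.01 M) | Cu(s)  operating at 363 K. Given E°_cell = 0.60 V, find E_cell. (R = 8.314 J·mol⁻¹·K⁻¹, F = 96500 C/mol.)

Balancing electrons gives n = 2; the reaction quotient is Q = [Ni²⁺]/[Cu²⁺] = 200.
E = E° − (RT/nF) ln Q = 0.60 − (8.314×363)/(2×96500) × (5.298) = 0.600 − 0.083 = 0.517 V.

0.517 V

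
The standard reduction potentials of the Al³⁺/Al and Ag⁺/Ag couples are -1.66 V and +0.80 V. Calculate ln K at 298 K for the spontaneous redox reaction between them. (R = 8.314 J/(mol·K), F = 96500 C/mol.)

E°_cell = +0.80 − (-1.66) = 2.46 V, with n = 3 electrons transferred.
At equilibrium E = 0, so the Nernst equation gives ln K = nFE°/RT = (3)(96500)(2.46)/((8.314)(298)) = 287.45.

ln K = 287.4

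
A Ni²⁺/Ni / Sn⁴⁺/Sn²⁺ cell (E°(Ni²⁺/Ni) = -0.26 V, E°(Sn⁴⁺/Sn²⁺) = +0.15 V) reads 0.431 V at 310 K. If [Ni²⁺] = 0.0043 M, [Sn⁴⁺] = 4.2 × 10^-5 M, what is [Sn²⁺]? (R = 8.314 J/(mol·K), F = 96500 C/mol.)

From the Nernst equation, ln Q = nF(E° − E)/RT = 2×96500×(0.41 − 0.431)/(8.314×310) = -1.573, so Q = 0.208.
With Q = [Ni²⁺]·[Sn²⁺]/[Sn⁴⁺] and the known concentrations, [Sn²⁺] in the numerator gives [Sn²⁺] = 0.002 M.

0.002 M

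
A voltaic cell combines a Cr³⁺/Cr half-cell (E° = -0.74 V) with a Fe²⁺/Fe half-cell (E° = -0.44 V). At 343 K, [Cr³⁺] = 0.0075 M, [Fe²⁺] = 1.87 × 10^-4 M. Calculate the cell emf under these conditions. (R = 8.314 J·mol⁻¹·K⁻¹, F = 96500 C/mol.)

0.221 V

The Fe²⁺/Fe couple has the higher reduction potential and acts as the cathode, so E°_cell = -0.44 − (-0.74) = 0.30 V.
Balancing electrons gives n = 6; the reaction quotient is Q = [Cr³⁺]^2/[Fe²⁺]^3 = 8.6 × 10^6.
E = E° − (RT/nF) ln Q = 0.30 − (8.314×343)/(6×96500) × (15.968) = 0.300 − 0.079 = 0.221 V.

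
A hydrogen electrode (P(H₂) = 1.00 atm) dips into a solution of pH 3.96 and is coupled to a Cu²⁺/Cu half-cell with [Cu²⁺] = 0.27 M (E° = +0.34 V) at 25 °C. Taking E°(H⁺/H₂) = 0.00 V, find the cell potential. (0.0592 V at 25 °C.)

The Cu²⁺/Cu couple is the cathode, so E°_cell = 0.34 V; n = 2.
[H⁺] = 10^(−3.96) = 1.1 × 10^-4 M, and Q = [H⁺]^2 / ([Cu²⁺]·P(H₂)) = 4.45 × 10^-8.
E = E° − (0.0592/2) log Q = 0.34 − (0.0592/2)(-7.351) = 0.558 V.

0.56 V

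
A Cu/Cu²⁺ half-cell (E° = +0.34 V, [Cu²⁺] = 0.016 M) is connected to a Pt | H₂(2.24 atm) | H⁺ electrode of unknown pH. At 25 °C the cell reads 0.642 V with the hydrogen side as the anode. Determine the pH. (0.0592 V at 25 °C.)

pH = 5.82

E°_cell = 0.34 V and n = 2.
log Q = n(E° − E)/0.0592 = 2×(0.34 − 0.642)/0.0592 = -10.203.
With Q = [H⁺]^2 / ([Cu²⁺]·P(H₂)), solving for [H⁺] gives log[H⁺] = -5.824, so pH = 5.82.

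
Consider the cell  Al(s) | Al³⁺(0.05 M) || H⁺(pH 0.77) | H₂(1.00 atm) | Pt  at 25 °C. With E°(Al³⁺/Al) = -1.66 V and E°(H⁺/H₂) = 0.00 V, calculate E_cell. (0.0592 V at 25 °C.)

1.64 V

The hydrogen couple is the cathode, so E°_cell = 1.66 V; n = 6.
[H⁺] = 10^(−0.77) = 0.17 M, and Q = [Al³⁺]^2·P(H₂)^3 / [H⁺]^6 = 104.
E = E° − (0.0592/6) log Q = 1.66 − (0.0592/6)(2.018) = 1.640 V.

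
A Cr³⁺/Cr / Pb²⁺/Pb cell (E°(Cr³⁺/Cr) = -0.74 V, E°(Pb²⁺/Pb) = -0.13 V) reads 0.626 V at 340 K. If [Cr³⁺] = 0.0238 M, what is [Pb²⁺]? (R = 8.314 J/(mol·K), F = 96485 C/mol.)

From the Nernst equation, ln Q = nF(E° − E)/RT = 6×96485×(0.61 − 0.626)/(8.314×340) = -3.277, so Q = 0.0378.
With Q = [Cr³⁺]^2/[Pb²⁺]^3 and the known concentrations, [Pb²⁺]^3 in the denominator gives [Pb²⁺] = 0.25 M.

0.25 M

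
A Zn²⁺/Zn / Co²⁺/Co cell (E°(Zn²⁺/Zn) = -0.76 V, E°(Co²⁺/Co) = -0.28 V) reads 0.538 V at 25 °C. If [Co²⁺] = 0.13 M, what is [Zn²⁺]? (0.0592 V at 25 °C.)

From the Nernst equation, log Q = n(E° − E)/0.0592 = 2(0.48 − 0.538)/0.0592 = -1.959, so Q = 0.0110.
With Q = [Zn²⁺]/[Co²⁺] and the known concentrations, [Zn²⁺] in the numerator gives [Zn²⁺] = 0.0014 M.

0.0014 M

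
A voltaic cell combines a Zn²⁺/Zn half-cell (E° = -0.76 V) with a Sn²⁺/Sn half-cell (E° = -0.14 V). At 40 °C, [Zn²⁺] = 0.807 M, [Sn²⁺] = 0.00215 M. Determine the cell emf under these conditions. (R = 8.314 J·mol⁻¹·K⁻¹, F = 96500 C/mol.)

The Sn²⁺/Sn couple has the higher reduction potential and acts as the cathode, so E°_cell = -0.14 − (-0.76) = 0.62 V.
Balancing electrons gives n = 2; the reaction quotient is Q = [Zn²⁺]/[Sn²⁺] = 375.
E = E° − (RT/nF) ln Q = 0.62 − (8.314×313)/(2×96500) × (5.928) = 0.620 − 0.080 = 0.540 V.

0.540 V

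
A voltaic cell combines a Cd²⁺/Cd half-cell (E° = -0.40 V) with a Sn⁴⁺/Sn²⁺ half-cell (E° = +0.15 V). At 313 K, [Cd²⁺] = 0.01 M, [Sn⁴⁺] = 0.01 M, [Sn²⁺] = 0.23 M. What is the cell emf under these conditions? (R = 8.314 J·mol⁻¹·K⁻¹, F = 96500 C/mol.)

0.570 V

The Sn⁴⁺/Sn²⁺ couple has the higher reduction potential and acts as the cathode, so E°_cell = +0.15 − (-0.40) = 0.55 V.
Balancing electrons gives n = 2; the reaction quotient is Q = [Cd²⁺]·[Sn²⁺]/[Sn⁴⁺] = 0.230.
E = E° − (RT/nF) ln Q = 0.55 − (8.314×313)/(2×96500) × (-1.470) = 0.550 + 0.020 = 0.570 V.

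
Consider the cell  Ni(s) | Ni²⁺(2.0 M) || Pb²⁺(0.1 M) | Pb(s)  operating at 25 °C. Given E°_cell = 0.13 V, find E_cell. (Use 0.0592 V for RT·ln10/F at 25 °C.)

0.091 V

Balancing electrons gives n = 2; the reaction quotient is Q = [Ni²⁺]/[Pb²⁺] = 20.0.
At 25 °C, E = E° − (0.0592/n) log Q = 0.13 − (0.0592/2)(1.301) = 0.130 − 0.039 = 0.091 V.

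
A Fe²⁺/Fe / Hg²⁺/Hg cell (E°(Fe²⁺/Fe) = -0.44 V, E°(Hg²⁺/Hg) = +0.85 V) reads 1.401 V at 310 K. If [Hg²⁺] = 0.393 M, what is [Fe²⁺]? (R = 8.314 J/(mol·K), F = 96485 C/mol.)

9.7 × 10^-5 M

From the Nernst equation, ln Q = nF(E° − E)/RT = 2×96485×(1.29 − 1.401)/(8.314×310) = -8.311, so Q = 2.46 × 10^-4.
With Q = [Fe²⁺]/[Hg²⁺] and the known concentrations, [Fe²⁺] in the numerator gives [Fe²⁺] = 9.7 × 10^-5 M.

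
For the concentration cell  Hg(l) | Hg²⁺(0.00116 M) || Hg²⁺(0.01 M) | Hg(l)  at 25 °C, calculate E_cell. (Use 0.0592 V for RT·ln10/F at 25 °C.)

Both half-cells are Hg²⁺/Hg, so E°_cell = 0. The concentrated side is the cathode; the cell reaction moves Hg²⁺ from high to low concentration with n = 2.
Q = [Hg²⁺]_dilute/[Hg²⁺]_conc = 0.00116/0.01 = 0.116.
E = 0 − (0.0592/2) log Q = −(0.0592/2)(-0.936) = 0.0277 V.

0.028 V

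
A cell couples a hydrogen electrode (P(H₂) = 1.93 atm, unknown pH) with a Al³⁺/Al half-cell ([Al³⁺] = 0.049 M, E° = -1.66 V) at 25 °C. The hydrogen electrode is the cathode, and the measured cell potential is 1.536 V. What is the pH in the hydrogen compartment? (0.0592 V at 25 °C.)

pH = 2.39

E°_cell = 1.66 V and n = 6.
log Q = n(E° − E)/0.0592 = 6×(1.66 − 1.536)/0.0592 = 12.568.
With Q = [Al³⁺]^2·P(H₂)^3 / [H⁺]^6, solving for [H⁺] gives log[H⁺] = -2.388, so pH = 2.39.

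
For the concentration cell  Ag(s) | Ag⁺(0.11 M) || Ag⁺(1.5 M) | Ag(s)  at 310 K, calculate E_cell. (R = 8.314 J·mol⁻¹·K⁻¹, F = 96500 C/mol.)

Both half-cells are Ag⁺/Ag, so E°_cell = 0. The concentrated side is the cathode; the cell reaction moves Ag⁺ from high to low concentration with n = 1.
Q = [Ag⁺]_dilute/[Ag⁺]_conc = 0.11/1.5 = 0.0733.
E = 0 − (RT/nF) ln Q = −((8.314×310)/(1×96500))(-2.613) = 0.0698 V.

0.070 V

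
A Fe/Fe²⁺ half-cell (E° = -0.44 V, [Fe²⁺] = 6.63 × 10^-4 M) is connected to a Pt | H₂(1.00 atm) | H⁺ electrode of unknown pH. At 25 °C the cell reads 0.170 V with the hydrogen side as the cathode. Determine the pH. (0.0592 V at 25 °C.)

E°_cell = 0.44 V and n = 2.
log Q = n(E° − E)/0.0592 = 2×(0.44 − 0.170)/0.0592 = 9.122.
With Q = [Fe²⁺]·P(H₂) / [H⁺]^2, solving for [H⁺] gives log[H⁺] = -6.150, so pH = 6.15.

pH = 6.15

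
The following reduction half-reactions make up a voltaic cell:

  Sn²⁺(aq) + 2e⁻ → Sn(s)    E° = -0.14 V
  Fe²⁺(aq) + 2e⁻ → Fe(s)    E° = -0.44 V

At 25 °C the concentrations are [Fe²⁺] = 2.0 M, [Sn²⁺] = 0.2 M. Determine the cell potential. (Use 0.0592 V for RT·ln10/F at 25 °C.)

0.270 V

The Sn²⁺/Sn couple has the higher reduction potential and acts as the cathode, so E°_cell = -0.14 − (-0.44) = 0.30 V.
Balancing electrons gives n = 2; the reaction quotient is Q = [Fe²⁺]/[Sn²⁺] = 10.0.
At 25 °C, E = E° − (0.0592/n) log Q = 0.30 − (0.0592/2)(1.000) = 0.300 − 0.030 = 0.270 V.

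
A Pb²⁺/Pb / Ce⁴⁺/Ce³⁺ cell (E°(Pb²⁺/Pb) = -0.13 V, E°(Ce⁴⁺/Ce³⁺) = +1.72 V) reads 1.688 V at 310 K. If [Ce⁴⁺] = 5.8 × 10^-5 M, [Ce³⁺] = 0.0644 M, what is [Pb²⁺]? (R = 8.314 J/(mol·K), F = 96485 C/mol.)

0.15 M

From the Nernst equation, ln Q = nF(E° − E)/RT = 2×96485×(1.85 − 1.688)/(8.314×310) = 12.129, so Q = 1.85 × 10^5.
With Q = [Pb²⁺]·[Ce³⁺]^2/[Ce⁴⁺]^2 and the known concentrations, [Pb²⁺] in the numerator gives [Pb²⁺] = 0.15 M.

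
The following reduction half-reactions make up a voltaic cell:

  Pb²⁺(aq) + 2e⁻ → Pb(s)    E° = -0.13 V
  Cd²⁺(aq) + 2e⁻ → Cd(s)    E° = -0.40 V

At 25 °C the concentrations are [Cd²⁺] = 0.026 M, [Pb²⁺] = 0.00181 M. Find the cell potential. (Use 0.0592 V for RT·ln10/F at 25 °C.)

0.236 V

The Pb²⁺/Pb couple has the higher reduction potential and acts as the cathode, so E°_cell = -0.13 − (-0.40) = 0.27 V.
Balancing electrons gives n = 2; the reaction quotient is Q = [Cd²⁺]/[Pb²⁺] = 14.4.
At 25 °C, E = E° − (0.0592/n) log Q = 0.27 − (0.0592/2)(1.157) = 0.270 − 0.034 = 0.236 V.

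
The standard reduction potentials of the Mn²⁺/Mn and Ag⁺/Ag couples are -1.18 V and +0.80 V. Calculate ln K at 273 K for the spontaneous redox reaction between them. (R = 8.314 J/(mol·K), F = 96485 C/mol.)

ln K = 168.3

E°_cell = +0.80 − (-1.18) = 1.98 V, with n = 2 electrons transferred.
At equilibrium E = 0, so the Nernst equation gives ln K = nFE°/RT = (2)(96485)(1.98)/((8.314)(273)) = 168.34.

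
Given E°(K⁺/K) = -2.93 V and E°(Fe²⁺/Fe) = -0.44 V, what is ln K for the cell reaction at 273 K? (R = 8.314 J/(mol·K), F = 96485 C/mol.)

ln K = 211.7

E°_cell = -0.44 − (-2.93) = 2.49 V, with n = 2 electrons transferred.
At equilibrium E = 0, so the Nernst equation gives ln K = nFE°/RT = (2)(96485)(2.49)/((8.314)(273)) = 211.70.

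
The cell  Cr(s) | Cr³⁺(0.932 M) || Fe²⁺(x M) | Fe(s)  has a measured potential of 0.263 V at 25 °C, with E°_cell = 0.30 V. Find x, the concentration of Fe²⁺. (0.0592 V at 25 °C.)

0.054 M

From the Nernst equation, log Q = n(E° − E)/0.0592 = 6(0.30 − 0.263)/0.0592 = 3.750, so Q = 5620.
With Q = [Cr³⁺]^2/[Fe²⁺]^3 and the known concentrations, [Fe²⁺]^3 in the denominator gives [Fe²⁺] = 0.054 M.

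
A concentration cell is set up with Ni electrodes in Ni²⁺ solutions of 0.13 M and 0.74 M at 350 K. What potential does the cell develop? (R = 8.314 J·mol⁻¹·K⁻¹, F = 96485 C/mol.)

Both half-cells are Ni²⁺/Ni, so E°_cell = 0. The concentrated side is the cathode; the cell reaction moves Ni²⁺ from high to low concentration with n = 2.
Q = [Ni²⁺]_dilute/[Ni²⁺]_conc = 0.13/0.74 = 0.176.
E = 0 − (RT/nF) ln Q = −((8.314×350)/(2×96485))(-1.739) = 0.0262 V.

0.026 V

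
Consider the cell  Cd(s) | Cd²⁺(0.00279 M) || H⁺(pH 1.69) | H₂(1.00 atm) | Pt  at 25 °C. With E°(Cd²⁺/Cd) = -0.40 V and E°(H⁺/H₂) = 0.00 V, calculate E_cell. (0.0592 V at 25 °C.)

The hydrogen couple is the cathode, so E°_cell = 0.40 V; n = 2.
[H⁺] = 10^(−1.69) = 0.020 M, and Q = [Cd²⁺]·P(H₂) / [H⁺]^2 = 6.69.
E = E° − (0.0592/2) log Q = 0.40 − (0.0592/2)(0.826) = 0.376 V.

0.38 V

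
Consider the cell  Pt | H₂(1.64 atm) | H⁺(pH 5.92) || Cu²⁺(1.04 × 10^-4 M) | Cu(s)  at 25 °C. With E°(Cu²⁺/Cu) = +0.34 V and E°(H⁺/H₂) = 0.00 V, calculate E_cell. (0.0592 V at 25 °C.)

0.58 V

The Cu²⁺/Cu couple is the cathode, so E°_cell = 0.34 V; n = 2.
[H⁺] = 10^(−5.92) = 1.2 × 10^-6 M, and Q = [H⁺]^2 / ([Cu²⁺]·P(H₂)) = 8.47 × 10^-9.
E = E° − (0.0592/2) log Q = 0.34 − (0.0592/2)(-8.072) = 0.579 V.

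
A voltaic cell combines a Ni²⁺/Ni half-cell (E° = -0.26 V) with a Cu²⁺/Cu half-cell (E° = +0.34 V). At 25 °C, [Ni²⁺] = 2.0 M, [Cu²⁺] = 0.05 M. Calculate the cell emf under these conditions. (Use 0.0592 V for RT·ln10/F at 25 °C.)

0.553 V

The Cu²⁺/Cu couple has the higher reduction potential and acts as the cathode, so E°_cell = +0.34 − (-0.26) = 0.60 V.
Balancing electrons gives n = 2; the reaction quotient is Q = [Ni²⁺]/[Cu²⁺] = 40.0.
At 25 °C, E = E° − (0.0592/n) log Q = 0.60 − (0.0592/2)(1.602) = 0.600 − 0.047 = 0.553 V.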